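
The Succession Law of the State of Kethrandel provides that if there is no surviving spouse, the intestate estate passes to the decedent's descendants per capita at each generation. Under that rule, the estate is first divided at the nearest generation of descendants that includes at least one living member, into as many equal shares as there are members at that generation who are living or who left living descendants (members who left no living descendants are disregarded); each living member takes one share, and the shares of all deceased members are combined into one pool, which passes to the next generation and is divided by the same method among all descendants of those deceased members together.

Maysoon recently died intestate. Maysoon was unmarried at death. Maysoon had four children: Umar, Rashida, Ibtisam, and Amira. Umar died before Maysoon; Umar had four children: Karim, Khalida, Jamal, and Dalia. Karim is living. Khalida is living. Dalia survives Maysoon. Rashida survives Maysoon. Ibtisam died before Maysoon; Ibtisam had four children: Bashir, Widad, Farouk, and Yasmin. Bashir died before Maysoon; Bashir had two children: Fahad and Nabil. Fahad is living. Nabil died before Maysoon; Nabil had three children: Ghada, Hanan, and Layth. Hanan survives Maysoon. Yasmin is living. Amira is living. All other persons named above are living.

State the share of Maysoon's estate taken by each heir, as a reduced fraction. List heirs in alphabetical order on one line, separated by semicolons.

There is no surviving spouse, so the entire estate passes to Maysoon's descendants per capita at each generation.
At generation 1 (Umar, Rashida, Ibtisam, Amira) there are 4 shares of (1)/4 = 1/4 each.
Living: Rashida and Amira — each takes 1/4.
Deceased: Umar and Ibtisam. Their combined 1/2 is pooled and carried to generation 2.
At generation 2 (Karim, Khalida, Jamal, Dalia, Bashir, Widad, Farouk, Yasmin) there are 8 shares of (1/2)/8 = 1/16 each.
Living: Karim, Khalida, Jamal, Dalia, Widad, Farouk, and Yasmin — each takes 1/16.
Deceased: Bashir. That 1/16 share is carried to generation 3.
At generation 3 (Fahad, Nabil) there are 2 shares of (1/16)/2 = 1/32 each.
Living: Fahad — each takes 1/32.
Deceased: Nabil. That 1/32 share is carried to generation 4.
At generation 4 (Ghada, Hanan, Layth) there are 3 shares of (1/32)/3 = 1/96 each.
Living: Ghada, Hanan, and Layth — each takes 1/96.

Amira 1/4; Dalia 1/16; Fahad 1/32; Farouk 1/16; Ghada 1/96; Hanan 1/96; Jamal 1/16; Karim 1/16; Khalida 1/16; Layth 1/96; Rashida 1/4; Widad 1/16; Yasmin 1/16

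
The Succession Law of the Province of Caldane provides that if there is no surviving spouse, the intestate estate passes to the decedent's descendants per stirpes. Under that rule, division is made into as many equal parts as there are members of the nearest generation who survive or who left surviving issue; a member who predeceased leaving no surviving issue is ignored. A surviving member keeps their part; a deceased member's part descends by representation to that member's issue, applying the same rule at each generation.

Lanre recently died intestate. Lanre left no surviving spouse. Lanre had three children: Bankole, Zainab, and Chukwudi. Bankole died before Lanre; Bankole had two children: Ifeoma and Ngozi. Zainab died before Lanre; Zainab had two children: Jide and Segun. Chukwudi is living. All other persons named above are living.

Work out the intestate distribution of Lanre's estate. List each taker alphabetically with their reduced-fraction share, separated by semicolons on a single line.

There is no surviving spouse, so the entire estate passes to Lanre's descendants per stirpes.
The estate is divided into 3 equal shares of 1/3 among Bankole, Zainab, Chukwudi.
Bankole predeceased; the 1/3 allotted to Bankole's branch passes to Bankole's issue by representation.
The 1/3 is divided into 2 equal shares of 1/6 among Ifeoma, Ngozi.
Ifeoma is living and takes 1/6.
Ngozi is living and takes 1/6.
Zainab predeceased; the 1/3 allotted to Zainab's branch passes to Zainab's issue by representation.
The 1/3 is divided into 2 equal shares of 1/6 among Jide, Segun.
Jide is living and takes 1/6.
Segun is living and takes 1/6.
Chukwudi is living and takes 1/3.

Chukwudi 1/3; Ifeoma 1/6; Jide 1/6; Ngozi 1/6; Segun 1/6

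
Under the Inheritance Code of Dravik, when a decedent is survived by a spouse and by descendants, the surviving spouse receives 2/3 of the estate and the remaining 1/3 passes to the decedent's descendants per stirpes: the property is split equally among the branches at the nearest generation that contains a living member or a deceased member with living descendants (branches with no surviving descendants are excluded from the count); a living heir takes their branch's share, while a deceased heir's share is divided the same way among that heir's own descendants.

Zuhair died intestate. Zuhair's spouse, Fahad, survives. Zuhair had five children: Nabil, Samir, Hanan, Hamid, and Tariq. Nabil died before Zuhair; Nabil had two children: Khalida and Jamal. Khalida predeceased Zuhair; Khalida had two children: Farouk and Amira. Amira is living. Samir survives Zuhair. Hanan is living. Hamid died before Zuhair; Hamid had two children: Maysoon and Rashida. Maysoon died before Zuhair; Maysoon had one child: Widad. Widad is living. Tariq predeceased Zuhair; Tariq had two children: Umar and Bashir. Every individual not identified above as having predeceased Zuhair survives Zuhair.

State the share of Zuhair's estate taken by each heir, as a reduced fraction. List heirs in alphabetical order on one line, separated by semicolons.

Fahad, as surviving spouse, takes 2/3.
The remaining 1/3 passes to Zuhair's descendants per stirpes.
The 1/3 is divided into 5 equal shares of 1/15 among Nabil, Samir, Hanan, Hamid, Tariq.
Nabil predeceased; the 1/15 allotted to Nabil's branch passes to Nabil's issue by representation.
The 1/15 is divided into 2 equal shares of 1/30 among Khalida, Jamal.
Khalida predeceased; the 1/30 allotted to Khalida's branch passes to Khalida's issue by representation.
The 1/30 is divided into 2 equal shares of 1/60 among Farouk, Amira.
Farouk is living and takes 1/60.
Amira is living and takes 1/60.
Jamal is living and takes 1/30.
Samir is living and takes 1/15.
Hanan is living and takes 1/15.
Hamid predeceased; the 1/15 allotted to Hamid's branch passes to Hamid's issue by representation.
The 1/15 is divided into 2 equal shares of 1/30 among Maysoon, Rashida.
Maysoon predeceased; the 1/30 allotted to Maysoon's branch passes to Maysoon's issue by representation.
Widad is the sole taker at this level and receives the full 1/30.
Rashida is living and takes 1/30.
Tariq predeceased; the 1/15 allotted to Tariq's branch passes to Tariq's issue by representation.
The 1/15 is divided into 2 equal shares of 1/30 among Umar, Bashir.
Umar is living and takes 1/30.
Bashir is living and takes 1/30.

Amira 1/60; Bashir 1/30; Fahad 2/3; Farouk 1/60; Hanan 1/15; Jamal 1/30; Rashida 1/30; Samir 1/15; Umar 1/30; Widad 1/30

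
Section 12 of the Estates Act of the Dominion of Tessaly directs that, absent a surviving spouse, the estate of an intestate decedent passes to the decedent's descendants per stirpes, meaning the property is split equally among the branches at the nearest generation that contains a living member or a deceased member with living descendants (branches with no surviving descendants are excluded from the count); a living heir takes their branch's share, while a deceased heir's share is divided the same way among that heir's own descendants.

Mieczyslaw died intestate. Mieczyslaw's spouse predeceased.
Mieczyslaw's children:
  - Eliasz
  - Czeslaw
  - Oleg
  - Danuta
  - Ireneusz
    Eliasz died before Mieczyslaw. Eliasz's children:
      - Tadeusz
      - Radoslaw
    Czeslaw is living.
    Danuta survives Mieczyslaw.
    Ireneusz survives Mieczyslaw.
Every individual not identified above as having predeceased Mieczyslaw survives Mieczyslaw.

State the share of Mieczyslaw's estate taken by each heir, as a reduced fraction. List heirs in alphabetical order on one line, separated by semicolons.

Czeslaw 1/5; Danuta 1/5; Ireneusz 1/5; Oleg 1/5; Radoslaw 1/10; Tadeusz 1/10

There is no surviving spouse, so the entire estate passes to Mieczyslaw's descendants per stirpes.
The estate is divided into 5 equal shares of 1/5 among Eliasz, Czeslaw, Oleg, Danuta, Ireneusz.
Eliasz predeceased; the 1/5 allotted to Eliasz's branch passes to Eliasz's issue by representation.
The 1/5 is divided into 2 equal shares of 1/10 among Tadeusz, Radoslaw.
Tadeusz is living and takes 1/10.
Radoslaw is living and takes 1/10.
Czeslaw is living and takes 1/5.
Oleg is living and takes 1/5.
Danuta is living and takes 1/5.
Ireneusz is living and takes 1/5.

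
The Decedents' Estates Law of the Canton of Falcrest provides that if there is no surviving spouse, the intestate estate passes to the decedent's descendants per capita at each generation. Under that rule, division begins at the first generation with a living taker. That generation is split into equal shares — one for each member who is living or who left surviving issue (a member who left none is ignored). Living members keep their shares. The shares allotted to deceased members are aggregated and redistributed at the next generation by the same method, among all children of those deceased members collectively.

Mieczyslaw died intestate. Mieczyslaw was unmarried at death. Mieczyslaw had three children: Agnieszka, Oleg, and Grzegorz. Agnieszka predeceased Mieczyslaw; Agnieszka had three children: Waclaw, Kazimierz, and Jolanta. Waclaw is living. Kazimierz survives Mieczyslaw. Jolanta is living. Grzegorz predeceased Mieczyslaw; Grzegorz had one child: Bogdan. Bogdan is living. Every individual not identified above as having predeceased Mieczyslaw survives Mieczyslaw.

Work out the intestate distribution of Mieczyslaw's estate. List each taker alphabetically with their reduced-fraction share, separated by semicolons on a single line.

Bogdan 1/6; Jolanta 1/6; Kazimierz 1/6; Oleg 1/3; Waclaw 1/6

There is no surviving spouse, so the entire estate passes to Mieczyslaw's descendants per capita at each generation.
At generation 1 (Agnieszka, Oleg, Grzegorz) there are 3 shares of (1)/3 = 1/3 each.
Living: Oleg — each takes 1/3.
Deceased: Agnieszka and Grzegorz. Their combined 2/3 is pooled and carried to generation 2.
At generation 2 (Waclaw, Kazimierz, Jolanta, Bogdan) there are 4 shares of (2/3)/4 = 1/6 each.
Living: Waclaw, Kazimierz, Jolanta, and Bogdan — each takes 1/6.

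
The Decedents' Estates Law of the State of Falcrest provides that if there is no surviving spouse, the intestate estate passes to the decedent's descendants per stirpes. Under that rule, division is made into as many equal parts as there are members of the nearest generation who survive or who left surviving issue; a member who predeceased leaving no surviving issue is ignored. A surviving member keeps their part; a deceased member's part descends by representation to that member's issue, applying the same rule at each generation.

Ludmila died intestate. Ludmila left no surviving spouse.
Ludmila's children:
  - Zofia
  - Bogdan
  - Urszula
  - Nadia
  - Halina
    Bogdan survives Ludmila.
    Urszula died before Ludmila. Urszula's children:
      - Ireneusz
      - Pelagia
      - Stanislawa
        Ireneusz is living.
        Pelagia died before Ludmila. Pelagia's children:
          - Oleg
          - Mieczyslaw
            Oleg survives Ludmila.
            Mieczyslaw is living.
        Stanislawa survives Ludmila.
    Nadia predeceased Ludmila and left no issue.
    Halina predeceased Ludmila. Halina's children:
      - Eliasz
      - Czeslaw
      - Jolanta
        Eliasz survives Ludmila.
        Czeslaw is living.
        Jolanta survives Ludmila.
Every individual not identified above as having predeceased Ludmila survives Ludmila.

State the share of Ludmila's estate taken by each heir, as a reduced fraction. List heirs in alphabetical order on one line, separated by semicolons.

Bogdan 1/4; Czeslaw 1/12; Eliasz 1/12; Ireneusz 1/12; Jolanta 1/12; Mieczyslaw 1/24; Oleg 1/24; Stanislawa 1/12; Zofia 1/4

There is no surviving spouse, so the entire estate passes to Ludmila's descendants per stirpes.
Nadia left no surviving issue, so that branch lapses and is disregarded.
The estate is divided into 4 equal shares of 1/4 among Zofia, Bogdan, Urszula, Halina.
Zofia is living and takes 1/4.
Bogdan is living and takes 1/4.
Urszula predeceased; the 1/4 allotted to Urszula's branch passes to Urszula's issue by representation.
The 1/4 is divided into 3 equal shares of 1/12 among Ireneusz, Pelagia, Stanislawa.
Ireneusz is living and takes 1/12.
Pelagia predeceased; the 1/12 allotted to Pelagia's branch passes to Pelagia's issue by representation.
The 1/12 is divided into 2 equal shares of 1/24 among Oleg, Mieczyslaw.
Oleg is living and takes 1/24.
Mieczyslaw is living and takes 1/24.
Stanislawa is living and takes 1/12.
Halina predeceased; the 1/4 allotted to Halina's branch passes to Halina's issue by representation.
The 1/4 is divided into 3 equal shares of 1/12 among Eliasz, Czeslaw, Jolanta.
Eliasz is living and takes 1/12.
Czeslaw is living and takes 1/12.
Jolanta is living and takes 1/12.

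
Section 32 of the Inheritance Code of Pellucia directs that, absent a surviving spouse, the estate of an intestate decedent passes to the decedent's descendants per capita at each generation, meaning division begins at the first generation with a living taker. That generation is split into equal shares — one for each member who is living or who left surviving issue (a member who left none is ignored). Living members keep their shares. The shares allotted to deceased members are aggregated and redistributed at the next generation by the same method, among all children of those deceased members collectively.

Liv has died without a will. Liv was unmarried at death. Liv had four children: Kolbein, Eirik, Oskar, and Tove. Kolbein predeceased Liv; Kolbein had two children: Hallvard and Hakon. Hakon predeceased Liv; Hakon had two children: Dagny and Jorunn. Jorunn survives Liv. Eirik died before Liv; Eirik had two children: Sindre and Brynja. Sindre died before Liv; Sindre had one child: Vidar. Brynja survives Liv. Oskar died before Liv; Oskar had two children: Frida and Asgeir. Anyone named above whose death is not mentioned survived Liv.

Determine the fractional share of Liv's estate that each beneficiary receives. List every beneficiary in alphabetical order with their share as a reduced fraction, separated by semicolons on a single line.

There is no surviving spouse, so the entire estate passes to Liv's descendants per capita at each generation.
At generation 1 (Kolbein, Eirik, Oskar, Tove) there are 4 shares of (1)/4 = 1/4 each.
Living: Tove — each takes 1/4.
Deceased: Kolbein, Eirik, and Oskar. Their combined 3/4 is pooled and carried to generation 2.
At generation 2 (Hallvard, Hakon, Sindre, Brynja, Frida, Asgeir) there are 6 shares of (3/4)/6 = 1/8 each.
Living: Hallvard, Brynja, Frida, and Asgeir — each takes 1/8.
Deceased: Hakon and Sindre. Their combined 1/4 is pooled and carried to generation 3.
At generation 3 (Dagny, Jorunn, Vidar) there are 3 shares of (1/4)/3 = 1/12 each.
Living: Dagny, Jorunn, and Vidar — each takes 1/12.

Asgeir 1/8; Brynja 1/8; Dagny 1/12; Frida 1/8; Hallvard 1/8; Jorunn 1/12; Tove 1/4; Vidar 1/12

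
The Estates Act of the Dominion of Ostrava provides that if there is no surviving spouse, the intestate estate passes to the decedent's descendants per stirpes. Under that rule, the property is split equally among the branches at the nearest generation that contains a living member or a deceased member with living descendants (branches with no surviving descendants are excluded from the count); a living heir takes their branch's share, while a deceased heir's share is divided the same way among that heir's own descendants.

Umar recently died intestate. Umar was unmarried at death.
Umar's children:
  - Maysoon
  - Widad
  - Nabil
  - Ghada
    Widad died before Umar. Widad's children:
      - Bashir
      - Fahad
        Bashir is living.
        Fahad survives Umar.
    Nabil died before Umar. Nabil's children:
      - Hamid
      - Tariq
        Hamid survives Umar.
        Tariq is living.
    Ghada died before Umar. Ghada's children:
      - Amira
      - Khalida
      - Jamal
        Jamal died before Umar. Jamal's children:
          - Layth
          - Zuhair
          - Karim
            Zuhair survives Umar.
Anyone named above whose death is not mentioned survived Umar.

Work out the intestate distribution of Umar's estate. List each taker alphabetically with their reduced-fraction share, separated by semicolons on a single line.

There is no surviving spouse, so the entire estate passes to Umar's descendants per stirpes.
The estate is divided into 4 equal shares of 1/4 among Maysoon, Widad, Nabil, Ghada.
Maysoon is living and takes 1/4.
Widad predeceased; the 1/4 allotted to Widad's branch passes to Widad's issue by representation.
The 1/4 is divided into 2 equal shares of 1/8 among Bashir, Fahad.
Bashir is living and takes 1/8.
Fahad is living and takes 1/8.
Nabil predeceased; the 1/4 allotted to Nabil's branch passes to Nabil's issue by representation.
The 1/4 is divided into 2 equal shares of 1/8 among Hamid, Tariq.
Hamid is living and takes 1/8.
Tariq is living and takes 1/8.
Ghada predeceased; the 1/4 allotted to Ghada's branch passes to Ghada's issue by representation.
The 1/4 is divided into 3 equal shares of 1/12 among Amira, Khalida, Jamal.
Amira is living and takes 1/12.
Khalida is living and takes 1/12.
Jamal predeceased; the 1/12 allotted to Jamal's branch passes to Jamal's issue by representation.
The 1/12 is divided into 3 equal shares of 1/36 among Layth, Zuhair, Karim.
Layth is living and takes 1/36.
Zuhair is living and takes 1/36.
Karim is living and takes 1/36.

Amira 1/12; Bashir 1/8; Fahad 1/8; Hamid 1/8; Karim 1/36; Khalida 1/12; Layth 1/36; Maysoon 1/4; Tariq 1/8; Zuhair 1/36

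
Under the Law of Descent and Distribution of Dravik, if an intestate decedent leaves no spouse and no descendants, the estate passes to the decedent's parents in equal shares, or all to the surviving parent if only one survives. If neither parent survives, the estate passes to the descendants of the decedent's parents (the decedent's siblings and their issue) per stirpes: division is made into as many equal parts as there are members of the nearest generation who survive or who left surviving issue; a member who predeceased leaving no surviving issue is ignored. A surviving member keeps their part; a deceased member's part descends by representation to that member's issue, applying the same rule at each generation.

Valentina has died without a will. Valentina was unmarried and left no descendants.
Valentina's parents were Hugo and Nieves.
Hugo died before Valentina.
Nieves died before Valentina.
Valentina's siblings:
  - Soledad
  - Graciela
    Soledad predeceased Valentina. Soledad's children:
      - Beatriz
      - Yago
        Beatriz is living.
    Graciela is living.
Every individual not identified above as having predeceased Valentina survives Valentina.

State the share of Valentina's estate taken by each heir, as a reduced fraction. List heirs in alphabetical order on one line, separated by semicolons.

Beatriz 1/4; Graciela 1/2; Yago 1/4

Neither parent survives and there are no descendants, so the estate passes to Valentina's siblings and their issue per stirpes.
The estate is divided into 2 equal shares of 1/2 among Soledad, Graciela.
Soledad predeceased; the 1/2 allotted to Soledad's branch passes to Soledad's issue by representation.
The 1/2 is divided into 2 equal shares of 1/4 among Beatriz, Yago.
Beatriz is living and takes 1/4.
Yago is living and takes 1/4.
Graciela is living and takes 1/2.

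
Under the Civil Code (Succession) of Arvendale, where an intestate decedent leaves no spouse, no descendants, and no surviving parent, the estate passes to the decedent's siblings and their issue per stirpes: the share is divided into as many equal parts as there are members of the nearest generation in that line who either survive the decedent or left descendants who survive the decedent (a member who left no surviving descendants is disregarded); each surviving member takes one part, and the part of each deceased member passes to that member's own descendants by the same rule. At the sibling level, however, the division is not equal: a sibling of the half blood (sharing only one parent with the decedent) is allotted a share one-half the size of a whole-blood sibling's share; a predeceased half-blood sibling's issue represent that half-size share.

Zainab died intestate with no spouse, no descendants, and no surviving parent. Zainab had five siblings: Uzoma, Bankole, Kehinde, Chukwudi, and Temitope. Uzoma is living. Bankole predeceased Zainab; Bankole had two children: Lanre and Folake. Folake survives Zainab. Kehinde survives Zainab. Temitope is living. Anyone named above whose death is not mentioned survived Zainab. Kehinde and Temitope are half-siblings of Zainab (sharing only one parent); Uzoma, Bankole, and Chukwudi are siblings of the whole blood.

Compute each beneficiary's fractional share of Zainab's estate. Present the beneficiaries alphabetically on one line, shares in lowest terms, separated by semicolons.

No spouse, descendants, or parent survives, so the estate passes to Zainab's siblings per stirpes.
Half-blood siblings count for one-half the weight of whole-blood siblings at the initial division.
Dividing 1 in proportion to weights (total weight 4): Uzoma (weight 1) → 1/4; Bankole (weight 1) → 1/4; Kehinde (weight 1/2) → 1/8; Chukwudi (weight 1) → 1/4; Temitope (weight 1/2) → 1/8.
Uzoma is living and takes 1/4.
Bankole predeceased; the 1/4 allotted to Bankole's branch passes to Bankole's issue by representation.
The 1/4 is divided into 2 equal shares of 1/8 among Lanre, Folake.
Lanre is living and takes 1/8.
Folake is living and takes 1/8.
Kehinde is living and takes 1/8.
Chukwudi is living and takes 1/4.
Temitope is living and takes 1/8.

Chukwudi 1/4; Folake 1/8; Kehinde 1/8; Lanre 1/8; Temitope 1/8; Uzoma 1/4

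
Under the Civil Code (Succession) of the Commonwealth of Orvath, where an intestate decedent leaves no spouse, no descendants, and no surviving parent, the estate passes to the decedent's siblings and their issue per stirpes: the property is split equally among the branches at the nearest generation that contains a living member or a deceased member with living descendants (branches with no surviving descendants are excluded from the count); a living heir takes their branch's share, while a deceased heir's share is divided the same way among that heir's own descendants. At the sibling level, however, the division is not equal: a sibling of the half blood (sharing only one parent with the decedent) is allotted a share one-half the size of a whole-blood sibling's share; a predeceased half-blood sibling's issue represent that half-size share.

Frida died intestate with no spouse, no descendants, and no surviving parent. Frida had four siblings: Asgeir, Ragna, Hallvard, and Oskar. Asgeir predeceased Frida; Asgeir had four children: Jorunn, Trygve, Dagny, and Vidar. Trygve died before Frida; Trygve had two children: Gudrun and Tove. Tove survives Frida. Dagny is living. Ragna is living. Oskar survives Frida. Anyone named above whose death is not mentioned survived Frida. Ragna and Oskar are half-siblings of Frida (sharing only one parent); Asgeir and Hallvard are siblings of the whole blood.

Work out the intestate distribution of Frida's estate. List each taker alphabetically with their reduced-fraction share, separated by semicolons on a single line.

Dagny 1/12; Gudrun 1/24; Hallvard 1/3; Jorunn 1/12; Oskar 1/6; Ragna 1/6; Tove 1/24; Vidar 1/12

No spouse, descendants, or parent survives, so the estate passes to Frida's siblings per stirpes.
Half-blood siblings count for one-half the weight of whole-blood siblings at the initial division.
Dividing 1 in proportion to weights (total weight 3): Asgeir (weight 1) → 1/3; Ragna (weight 1/2) → 1/6; Hallvard (weight 1) → 1/3; Oskar (weight 1/2) → 1/6.
Asgeir predeceased; the 1/3 allotted to Asgeir's branch passes to Asgeir's issue by representation.
The 1/3 is divided into 4 equal shares of 1/12 among Jorunn, Trygve, Dagny, Vidar.
Jorunn is living and takes 1/12.
Trygve predeceased; the 1/12 allotted to Trygve's branch passes to Trygve's issue by representation.
The 1/12 is divided into 2 equal shares of 1/24 among Gudrun, Tove.
Gudrun is living and takes 1/24.
Tove is living and takes 1/24.
Dagny is living and takes 1/12.
Vidar is living and takes 1/12.
Ragna is living and takes 1/6.
Hallvard is living and takes 1/3.
Oskar is living and takes 1/6.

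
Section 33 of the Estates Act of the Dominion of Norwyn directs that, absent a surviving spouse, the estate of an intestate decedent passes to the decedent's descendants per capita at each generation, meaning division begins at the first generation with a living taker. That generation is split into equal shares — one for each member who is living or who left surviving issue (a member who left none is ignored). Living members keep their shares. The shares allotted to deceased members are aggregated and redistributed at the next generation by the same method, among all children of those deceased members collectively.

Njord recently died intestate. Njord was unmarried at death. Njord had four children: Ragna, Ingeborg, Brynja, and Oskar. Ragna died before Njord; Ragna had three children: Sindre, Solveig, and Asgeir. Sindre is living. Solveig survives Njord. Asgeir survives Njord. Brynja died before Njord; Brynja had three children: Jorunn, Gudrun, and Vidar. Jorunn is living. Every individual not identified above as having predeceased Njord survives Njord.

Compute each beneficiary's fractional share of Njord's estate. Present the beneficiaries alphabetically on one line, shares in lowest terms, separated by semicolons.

Asgeir 1/12; Gudrun 1/12; Ingeborg 1/4; Jorunn 1/12; Oskar 1/4; Sindre 1/12; Solveig 1/12; Vidar 1/12

There is no surviving spouse, so the entire estate passes to Njord's descendants per capita at each generation.
At generation 1 (Ragna, Ingeborg, Brynja, Oskar) there are 4 shares of (1)/4 = 1/4 each.
Living: Ingeborg and Oskar — each takes 1/4.
Deceased: Ragna and Brynja. Their combined 1/2 is pooled and carried to generation 2.
At generation 2 (Sindre, Solveig, Asgeir, Jorunn, Gudrun, Vidar) there are 6 shares of (1/2)/6 = 1/12 each.
Living: Sindre, Solveig, Asgeir, Jorunn, Gudrun, and Vidar — each takes 1/12.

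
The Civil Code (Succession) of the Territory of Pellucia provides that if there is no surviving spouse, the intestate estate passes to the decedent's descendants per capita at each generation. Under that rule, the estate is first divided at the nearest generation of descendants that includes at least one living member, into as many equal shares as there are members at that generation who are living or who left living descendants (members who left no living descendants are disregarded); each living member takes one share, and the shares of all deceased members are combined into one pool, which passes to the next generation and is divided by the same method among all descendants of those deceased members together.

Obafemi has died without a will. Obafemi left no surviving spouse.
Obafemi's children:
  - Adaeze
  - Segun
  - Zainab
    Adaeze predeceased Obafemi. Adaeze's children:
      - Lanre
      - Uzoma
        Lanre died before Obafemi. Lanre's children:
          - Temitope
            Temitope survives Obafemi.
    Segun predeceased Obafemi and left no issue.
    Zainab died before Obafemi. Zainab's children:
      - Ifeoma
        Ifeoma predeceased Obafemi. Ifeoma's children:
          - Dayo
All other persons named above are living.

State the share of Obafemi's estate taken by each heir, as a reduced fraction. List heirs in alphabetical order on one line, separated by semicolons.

There is no surviving spouse, so the entire estate passes to Obafemi's descendants per capita at each generation.
No one at generation 1 (Adaeze, Zainab) is living; moving to the next generation.
At generation 2 (Lanre, Uzoma, Ifeoma) there are 3 shares of (1)/3 = 1/3 each.
Living: Uzoma — each takes 1/3.
Deceased: Lanre and Ifeoma. Their combined 2/3 is pooled and carried to generation 3.
At generation 3 (Temitope, Dayo) there are 2 shares of (2/3)/2 = 1/3 each.
Living: Temitope and Dayo — each takes 1/3.

Dayo 1/3; Temitope 1/3; Uzoma 1/3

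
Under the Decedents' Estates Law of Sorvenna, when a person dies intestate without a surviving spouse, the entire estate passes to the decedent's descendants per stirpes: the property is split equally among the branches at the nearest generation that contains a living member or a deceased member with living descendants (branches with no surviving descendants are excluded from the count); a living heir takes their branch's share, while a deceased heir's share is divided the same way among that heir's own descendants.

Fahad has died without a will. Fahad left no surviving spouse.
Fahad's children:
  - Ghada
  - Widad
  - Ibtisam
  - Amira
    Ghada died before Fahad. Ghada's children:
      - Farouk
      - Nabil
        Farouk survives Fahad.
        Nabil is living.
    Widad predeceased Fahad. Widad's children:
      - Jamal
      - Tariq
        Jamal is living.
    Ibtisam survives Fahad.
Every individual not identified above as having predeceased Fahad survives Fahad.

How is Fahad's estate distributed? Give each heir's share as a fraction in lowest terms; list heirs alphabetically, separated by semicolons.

Amira 1/4; Farouk 1/8; Ibtisam 1/4; Jamal 1/8; Nabil 1/8; Tariq 1/8

There is no surviving spouse, so the entire estate passes to Fahad's descendants per stirpes.
The estate is divided into 4 equal shares of 1/4 among Ghada, Widad, Ibtisam, Amira.
Ghada predeceased; the 1/4 allotted to Ghada's branch passes to Ghada's issue by representation.
The 1/4 is divided into 2 equal shares of 1/8 among Farouk, Nabil.
Farouk is living and takes 1/8.
Nabil is living and takes 1/8.
Widad predeceased; the 1/4 allotted to Widad's branch passes to Widad's issue by representation.
The 1/4 is divided into 2 equal shares of 1/8 among Jamal, Tariq.
Jamal is living and takes 1/8.
Tariq is living and takes 1/8.
Ibtisam is living and takes 1/4.
Amira is living and takes 1/4.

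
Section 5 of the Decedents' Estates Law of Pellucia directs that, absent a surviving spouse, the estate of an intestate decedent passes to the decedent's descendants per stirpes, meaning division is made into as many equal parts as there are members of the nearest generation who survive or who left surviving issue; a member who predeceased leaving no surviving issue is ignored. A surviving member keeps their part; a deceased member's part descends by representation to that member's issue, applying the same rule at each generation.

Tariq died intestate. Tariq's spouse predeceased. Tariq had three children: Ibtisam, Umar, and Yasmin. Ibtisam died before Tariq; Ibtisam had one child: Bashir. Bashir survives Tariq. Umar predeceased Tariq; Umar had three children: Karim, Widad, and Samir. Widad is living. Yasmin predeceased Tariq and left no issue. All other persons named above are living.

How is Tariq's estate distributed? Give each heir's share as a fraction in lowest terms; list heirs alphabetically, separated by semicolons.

There is no surviving spouse, so the entire estate passes to Tariq's descendants per stirpes.
Yasmin left no surviving issue, so that branch lapses and is disregarded.
The estate is divided into 2 equal shares of 1/2 among Ibtisam, Umar.
Ibtisam predeceased; the 1/2 allotted to Ibtisam's branch passes to Ibtisam's issue by representation.
Bashir is the sole taker at this level and receives the full 1/2.
Umar predeceased; the 1/2 allotted to Umar's branch passes to Umar's issue by representation.
The 1/2 is divided into 3 equal shares of 1/6 among Karim, Widad, Samir.
Karim is living and takes 1/6.
Widad is living and takes 1/6.
Samir is living and takes 1/6.

Bashir 1/2; Karim 1/6; Samir 1/6; Widad 1/6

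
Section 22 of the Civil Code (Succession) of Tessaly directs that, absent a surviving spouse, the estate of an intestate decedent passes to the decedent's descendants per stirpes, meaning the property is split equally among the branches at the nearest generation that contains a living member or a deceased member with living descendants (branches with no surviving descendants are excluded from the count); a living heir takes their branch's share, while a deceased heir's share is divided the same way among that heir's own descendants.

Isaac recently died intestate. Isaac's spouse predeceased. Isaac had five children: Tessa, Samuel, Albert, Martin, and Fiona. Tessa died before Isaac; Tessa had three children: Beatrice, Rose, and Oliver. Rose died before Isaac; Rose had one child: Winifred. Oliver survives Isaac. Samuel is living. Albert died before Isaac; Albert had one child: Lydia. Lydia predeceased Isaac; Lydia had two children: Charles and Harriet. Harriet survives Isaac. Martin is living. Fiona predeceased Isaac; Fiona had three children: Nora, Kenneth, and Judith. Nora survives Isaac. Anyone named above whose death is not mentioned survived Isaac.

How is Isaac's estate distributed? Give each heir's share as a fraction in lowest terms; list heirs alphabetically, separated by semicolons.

There is no surviving spouse, so the entire estate passes to Isaac's descendants per stirpes.
The estate is divided into 5 equal shares of 1/5 among Tessa, Samuel, Albert, Martin, Fiona.
Tessa predeceased; the 1/5 allotted to Tessa's branch passes to Tessa's issue by representation.
The 1/5 is divided into 3 equal shares of 1/15 among Beatrice, Rose, Oliver.
Beatrice is living and takes 1/15.
Rose predeceased; the 1/15 allotted to Rose's branch passes to Rose's issue by representation.
Winifred is the sole taker at this level and receives the full 1/15.
Oliver is living and takes 1/15.
Samuel is living and takes 1/5.
Albert predeceased; the 1/5 allotted to Albert's branch passes to Albert's issue by representation.
Lydia's line is the sole branch at this level, so the full 1/5 passes to Lydia's issue by representation.
The 1/5 is divided into 2 equal shares of 1/10 among Charles, Harriet.
Charles is living and takes 1/10.
Harriet is living and takes 1/10.
Martin is living and takes 1/5.
Fiona predeceased; the 1/5 allotted to Fiona's branch passes to Fiona's issue by representation.
The 1/5 is divided into 3 equal shares of 1/15 among Nora, Kenneth, Judith.
Nora is living and takes 1/15.
Kenneth is living and takes 1/15.
Judith is living and takes 1/15.

Beatrice 1/15; Charles 1/10; Harriet 1/10; Judith 1/15; Kenneth 1/15; Martin 1/5; Nora 1/15; Oliver 1/15; Samuel 1/5; Winifred 1/15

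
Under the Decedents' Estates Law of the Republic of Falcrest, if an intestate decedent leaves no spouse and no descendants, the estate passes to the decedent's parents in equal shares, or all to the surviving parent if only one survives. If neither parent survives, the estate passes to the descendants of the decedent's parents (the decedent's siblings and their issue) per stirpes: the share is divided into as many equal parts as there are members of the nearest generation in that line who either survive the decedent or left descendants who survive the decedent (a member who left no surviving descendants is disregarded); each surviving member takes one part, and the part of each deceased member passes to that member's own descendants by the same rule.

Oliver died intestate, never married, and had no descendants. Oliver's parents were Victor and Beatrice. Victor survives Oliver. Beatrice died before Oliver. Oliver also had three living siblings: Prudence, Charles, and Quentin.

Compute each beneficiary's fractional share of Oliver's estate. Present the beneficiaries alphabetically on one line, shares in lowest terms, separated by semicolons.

Victor 1

Only one parent, Victor, survives, so Victor takes the entire estate. The siblings take nothing because a surviving parent has priority.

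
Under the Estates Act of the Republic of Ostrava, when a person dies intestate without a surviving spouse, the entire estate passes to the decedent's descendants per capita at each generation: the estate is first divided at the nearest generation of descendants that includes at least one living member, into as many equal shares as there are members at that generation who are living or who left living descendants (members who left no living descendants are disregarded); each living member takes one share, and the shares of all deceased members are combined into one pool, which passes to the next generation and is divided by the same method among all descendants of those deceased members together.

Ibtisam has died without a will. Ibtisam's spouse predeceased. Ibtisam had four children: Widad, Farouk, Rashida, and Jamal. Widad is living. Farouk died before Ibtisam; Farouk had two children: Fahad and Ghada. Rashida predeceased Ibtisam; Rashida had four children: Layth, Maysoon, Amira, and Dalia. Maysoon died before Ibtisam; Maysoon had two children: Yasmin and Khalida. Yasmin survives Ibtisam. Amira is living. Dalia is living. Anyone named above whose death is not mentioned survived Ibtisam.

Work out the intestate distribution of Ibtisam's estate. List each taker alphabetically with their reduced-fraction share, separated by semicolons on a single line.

Amira 1/12; Dalia 1/12; Fahad 1/12; Ghada 1/12; Jamal 1/4; Khalida 1/24; Layth 1/12; Widad 1/4; Yasmin 1/24

There is no surviving spouse, so the entire estate passes to Ibtisam's descendants per capita at each generation.
At generation 1 (Widad, Farouk, Rashida, Jamal) there are 4 shares of (1)/4 = 1/4 each.
Living: Widad and Jamal — each takes 1/4.
Deceased: Farouk and Rashida. Their combined 1/2 is pooled and carried to generation 2.
At generation 2 (Fahad, Ghada, Layth, Maysoon, Amira, Dalia) there are 6 shares of (1/2)/6 = 1/12 each.
Living: Fahad, Ghada, Layth, Amira, and Dalia — each takes 1/12.
Deceased: Maysoon. That 1/12 share is carried to generation 3.
At generation 3 (Yasmin, Khalida) there are 2 shares of (1/12)/2 = 1/24 each.
Living: Yasmin and Khalida — each takes 1/24.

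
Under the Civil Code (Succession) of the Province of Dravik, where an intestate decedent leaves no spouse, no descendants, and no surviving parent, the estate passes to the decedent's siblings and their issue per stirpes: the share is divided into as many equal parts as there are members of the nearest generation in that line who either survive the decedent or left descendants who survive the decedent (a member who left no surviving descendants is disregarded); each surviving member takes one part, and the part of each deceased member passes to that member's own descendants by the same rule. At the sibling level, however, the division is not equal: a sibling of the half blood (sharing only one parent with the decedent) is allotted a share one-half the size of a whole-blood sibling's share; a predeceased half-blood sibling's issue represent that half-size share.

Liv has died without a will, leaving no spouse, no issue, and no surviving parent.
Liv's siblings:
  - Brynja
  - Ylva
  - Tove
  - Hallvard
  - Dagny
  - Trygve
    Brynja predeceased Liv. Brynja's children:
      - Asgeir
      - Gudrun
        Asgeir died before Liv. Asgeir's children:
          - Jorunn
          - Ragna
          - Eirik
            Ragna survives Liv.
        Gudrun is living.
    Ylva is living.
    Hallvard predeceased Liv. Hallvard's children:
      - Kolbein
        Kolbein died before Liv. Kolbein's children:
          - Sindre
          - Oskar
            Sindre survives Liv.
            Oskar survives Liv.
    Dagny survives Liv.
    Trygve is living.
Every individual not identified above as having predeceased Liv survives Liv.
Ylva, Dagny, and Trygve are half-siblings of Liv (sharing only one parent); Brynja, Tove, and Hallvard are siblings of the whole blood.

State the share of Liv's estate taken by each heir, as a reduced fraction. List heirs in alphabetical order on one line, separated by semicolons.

Dagny 1/9; Eirik 1/27; Gudrun 1/9; Jorunn 1/27; Oskar 1/9; Ragna 1/27; Sindre 1/9; Tove 2/9; Trygve 1/9; Ylva 1/9

No spouse, descendants, or parent survives, so the estate passes to Liv's siblings per stirpes.
Half-blood siblings count for one-half the weight of whole-blood siblings at the initial division.
Dividing 1 in proportion to weights (total weight 9/2): Brynja (weight 1) → 2/9; Ylva (weight 1/2) → 1/9; Tove (weight 1) → 2/9; Hallvard (weight 1) → 2/9; Dagny (weight 1/2) → 1/9; Trygve (weight 1/2) → 1/9.
Brynja predeceased; the 2/9 allotted to Brynja's branch passes to Brynja's issue by representation.
The 2/9 is divided into 2 equal shares of 1/9 among Asgeir, Gudrun.
Asgeir predeceased; the 1/9 allotted to Asgeir's branch passes to Asgeir's issue by representation.
The 1/9 is divided into 3 equal shares of 1/27 among Jorunn, Ragna, Eirik.
Jorunn is living and takes 1/27.
Ragna is living and takes 1/27.
Eirik is living and takes 1/27.
Gudrun is living and takes 1/9.
Ylva is living and takes 1/9.
Tove is living and takes 2/9.
Hallvard predeceased; the 2/9 allotted to Hallvard's branch passes to Hallvard's issue by representation.
Kolbein's line is the sole branch at this level, so the full 2/9 passes to Kolbein's issue by representation.
The 2/9 is divided into 2 equal shares of 1/9 among Sindre, Oskar.
Sindre is living and takes 1/9.
Oskar is living and takes 1/9.
Dagny is living and takes 1/9.
Trygve is living and takes 1/9.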